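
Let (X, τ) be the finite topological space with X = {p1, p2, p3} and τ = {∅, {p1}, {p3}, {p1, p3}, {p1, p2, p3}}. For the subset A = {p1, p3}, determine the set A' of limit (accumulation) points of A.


A' = {p2}

For each x ∈ X, list the open sets U ∈ τ with x ∈ U, then check whether U ∩ (A ∖ {x}) ≠ ∅ for every such U.
  x = p1: open {p1} ∋ x has {p1} ∩ (A ∖ {p1}) = ∅, so x is NOT a limit point.
  x = p2: opens ∋ x are {p1, p2, p3}; each meets A ∖ {p2}, so x IS a limit point.
  x = p3: open {p3} ∋ x has {p3} ∩ (A ∖ {p3}) = ∅, so x is NOT a limit point.
Collecting: A' = {p2}.


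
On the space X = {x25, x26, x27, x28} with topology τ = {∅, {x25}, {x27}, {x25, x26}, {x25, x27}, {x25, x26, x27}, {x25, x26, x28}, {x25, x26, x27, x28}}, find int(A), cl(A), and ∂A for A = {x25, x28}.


int(A) = {x25}, cl(A) = {x25, x26, x28}, ∂A = {x26, x28}.

Closed sets in (X, τ) are complements of opens:
  closed(X, τ) = {∅, {x27}, {x28}, {x26, x28}, {x27, x28}, {x25, x26, x28}, {x26, x27, x28}, {x25, x26, x27, x28}}.
int(A) = ⋃ {U ∈ τ : U ⊆ A}. Opens contained in A: ∅, {x25}.
Taking the union of these: int(A) = {x25}.
cl(A) = ⋂ {C closed : A ⊆ C}. Closed sets containing A: {x25, x26, x28}, {x25, x26, x27, x28}.
Intersecting these: cl(A) = {x25, x26, x28}.
∂A = cl(A) ∖ int(A) = {x25, x26, x28} ∖ {x25} = {x26, x28}.


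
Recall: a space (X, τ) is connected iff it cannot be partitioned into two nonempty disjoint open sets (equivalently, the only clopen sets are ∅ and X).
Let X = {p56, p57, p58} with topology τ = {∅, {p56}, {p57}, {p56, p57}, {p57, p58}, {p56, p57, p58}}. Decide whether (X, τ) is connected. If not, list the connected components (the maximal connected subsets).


(X, τ) is disconnected; components = [{p56}, {p57, p58}].

Find clopen sets (U ∈ τ with X ∖ U ∈ τ):
  U = ∅, X ∖ U = {p56, p57, p58} — both open, so U is clopen.
  U = {p56}, X ∖ U = {p57, p58} — both open, so U is clopen.
  U = {p57, p58}, X ∖ U = {p56} — both open, so U is clopen.
  U = {p56, p57, p58}, X ∖ U = ∅ — both open, so U is clopen.
Nontrivial clopen(s) exist: e.g. {p56}. So (X, τ) is disconnected.
Compute connected components by grouping points that agree on all clopens:
  component: {p56}
  component: {p57, p58}


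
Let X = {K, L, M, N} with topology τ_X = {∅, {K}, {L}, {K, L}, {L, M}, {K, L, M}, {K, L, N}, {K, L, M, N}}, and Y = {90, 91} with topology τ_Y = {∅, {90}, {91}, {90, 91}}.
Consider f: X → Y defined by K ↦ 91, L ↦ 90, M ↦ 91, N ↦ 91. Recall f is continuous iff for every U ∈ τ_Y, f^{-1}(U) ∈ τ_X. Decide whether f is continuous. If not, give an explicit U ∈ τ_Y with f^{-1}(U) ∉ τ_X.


f is NOT continuous.

Compute f^{-1}(U) for each U ∈ τ_Y:
  U = ∅: f^{-1}(U) = ∅ ∈ τ_X ✓.
  U = {90}: f^{-1}(U) = {L} ∈ τ_X ✓.
  U = {91}: f^{-1}(U) = {K, M, N} ∉ τ_X ✗.
  U = {90, 91}: f^{-1}(U) = {K, L, M, N} ∈ τ_X ✓.
Found U = {91} with f^{-1}(U) = {K, M, N} not in τ_X. Therefore f is NOT continuous.


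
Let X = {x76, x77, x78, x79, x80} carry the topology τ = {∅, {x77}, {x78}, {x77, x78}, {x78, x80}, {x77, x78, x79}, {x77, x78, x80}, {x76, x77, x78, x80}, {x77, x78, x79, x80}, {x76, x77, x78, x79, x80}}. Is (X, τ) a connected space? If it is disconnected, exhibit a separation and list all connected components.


(X, τ) is connected.

Find clopen sets (U ∈ τ with X ∖ U ∈ τ):
  U = ∅, X ∖ U = {x76, x77, x78, x79, x80} — both open, so U is clopen.
  U = {x76, x77, x78, x79, x80}, X ∖ U = ∅ — both open, so U is clopen.
Only trivial clopens (∅ and X) exist, so (X, τ) is connected.
Compute connected components by grouping points that agree on all clopens:
  component: {x76, x77, x78, x79, x80}


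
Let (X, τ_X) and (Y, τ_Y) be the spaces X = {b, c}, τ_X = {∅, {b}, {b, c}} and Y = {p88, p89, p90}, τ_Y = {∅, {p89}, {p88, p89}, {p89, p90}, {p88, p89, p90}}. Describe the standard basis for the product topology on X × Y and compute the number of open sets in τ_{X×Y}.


Basis B = {∅ × ∅, {b} × {p89}, {b} × {p88, p89}, {b} × {p89, p90}, {b, c} × {p89}, {b} × {p88, p89, p90}, {b, c} × {p88, p89}, {b, c} × {p89, p90}, {b, c} × {p88, p89, p90}}; |τ_{X×Y}| = 14.

Enumerate products U × V with U ∈ τ_X, V ∈ τ_Y (deduplicated):
  ∅ × ∅ = {} (∅)
  {b} × {p89} = {(b,p89)}
  {b} × {p88, p89} = {(b,p88), (b,p89)}
  {b} × {p89, p90} = {(b,p89), (b,p90)}
  {b, c} × {p89} = {(b,p89), (c,p89)}
  {b} × {p88, p89, p90} = {(b,p88), (b,p89), (b,p90)}
  {b, c} × {p88, p89} = {(b,p88), (b,p89), (c,p88), (c,p89)}
  {b, c} × {p89, p90} = {(b,p89), (b,p90), (c,p89), (c,p90)}
  {b, c} × {p88, p89, p90} = {(b,p88), (b,p89), (b,p90), (c,p88), (c,p89), (c,p90)}
These 9 distinct sets form the basis B.
Close under arbitrary unions to get τ_{X×Y}; counting gives |τ_{X×Y}| = 14.


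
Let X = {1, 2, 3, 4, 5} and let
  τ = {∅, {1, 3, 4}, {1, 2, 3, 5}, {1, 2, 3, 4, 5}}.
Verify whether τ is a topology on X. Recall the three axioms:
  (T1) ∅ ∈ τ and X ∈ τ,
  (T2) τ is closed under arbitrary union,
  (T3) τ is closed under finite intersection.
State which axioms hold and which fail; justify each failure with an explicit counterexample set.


τ is NOT a topology on X.

Axiom (T1): ∅ ∈ τ? Yes; X ∈ τ? Yes.
Axiom (T2/T3): check pairwise unions and intersections of members of τ.
Counterexample for (T3): {1, 3, 4} ∩ {1, 2, 3, 5} = {1, 3} ∉ τ. Therefore τ is NOT a topology.


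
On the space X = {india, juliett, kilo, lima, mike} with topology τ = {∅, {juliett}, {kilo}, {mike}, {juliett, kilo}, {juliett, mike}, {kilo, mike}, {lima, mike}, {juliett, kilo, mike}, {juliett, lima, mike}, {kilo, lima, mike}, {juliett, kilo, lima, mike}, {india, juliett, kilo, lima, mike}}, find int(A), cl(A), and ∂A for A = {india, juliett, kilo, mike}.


int(A) = {juliett, kilo, mike}, cl(A) = {india, juliett, kilo, lima, mike}, ∂A = {india, lima}.

Closed sets in (X, τ) are complements of opens:
  closed(X, τ) = {∅, {india}, {india, juliett}, {india, kilo}, {india, lima}, {india, juliett, kilo}, {india, juliett, lima}, {india, kilo, lima}, {india, lima, mike}, {india, juliett, kilo, lima}, {india, juliett, lima, mike}, {india, kilo, lima, mike}, {india, juliett, kilo, lima, mike}}.
int(A) = ⋃ {U ∈ τ : U ⊆ A}. Opens contained in A: ∅, {juliett}, {kilo}, {mike}, {juliett, kilo}, {juliett, mike}, {kilo, mike}, {juliett, kilo, mike}.
Taking the union of these: int(A) = {juliett, kilo, mike}.
cl(A) = ⋂ {C closed : A ⊆ C}. Closed sets containing A: {india, juliett, kilo, lima, mike}.
Intersecting these: cl(A) = {india, juliett, kilo, lima, mike}.
∂A = cl(A) ∖ int(A) = {india, juliett, kilo, lima, mike} ∖ {juliett, kilo, mike} = {india, lima}.


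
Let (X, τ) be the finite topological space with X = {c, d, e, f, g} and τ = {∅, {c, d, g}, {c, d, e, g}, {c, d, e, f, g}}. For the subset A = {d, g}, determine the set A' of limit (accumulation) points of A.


A' = {c, d, e, f, g}

For each x ∈ X, list the open sets U ∈ τ with x ∈ U, then check whether U ∩ (A ∖ {x}) ≠ ∅ for every such U.
  x = c: opens ∋ x are {c, d, g}, {c, d, e, g}, {c, d, e, f, g}; each meets A ∖ {c}, so x IS a limit point.
  x = d: opens ∋ x are {c, d, g}, {c, d, e, g}, {c, d, e, f, g}; each meets A ∖ {d}, so x IS a limit point.
  x = e: opens ∋ x are {c, d, e, g}, {c, d, e, f, g}; each meets A ∖ {e}, so x IS a limit point.
  x = f: opens ∋ x are {c, d, e, f, g}; each meets A ∖ {f}, so x IS a limit point.
  x = g: opens ∋ x are {c, d, g}, {c, d, e, g}, {c, d, e, f, g}; each meets A ∖ {g}, so x IS a limit point.
Collecting: A' = {c, d, e, f, g}.


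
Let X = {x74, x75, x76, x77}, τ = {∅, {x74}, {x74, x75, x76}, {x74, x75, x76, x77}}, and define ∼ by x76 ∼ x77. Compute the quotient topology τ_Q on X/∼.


X/∼ = {[x74], [x75], [x76=x77]}; |τ_Q| = 3.

Equivalence classes: [x74], [x75], [x76=x77].
Quotient map π: X → X/∼ sends x74 ↦ [x74], x75 ↦ [x75], x76 ↦ [x76=x77], x77 ↦ [x76=x77].
For each subset V ⊆ X/∼, compute π^{-1}(V) ⊆ X and check whether π^{-1}(V) ∈ τ. V is open in τ_Q iff π^{-1}(V) ∈ τ.
  V = {}: π^{-1}(V) = ∅ ∈ τ ✓.
  V = {[x74]}: π^{-1}(V) = {x74} ∈ τ ✓.
  V = {[x75]}: π^{-1}(V) = {x75} ∉ τ ✗.
  V = {[x74], [x75]}: π^{-1}(V) = {x74, x75} ∉ τ ✗.
  V = {[x76=x77]}: π^{-1}(V) = {x76, x77} ∉ τ ✗.
  V = {[x74], [x76=x77]}: π^{-1}(V) = {x74, x76, x77} ∉ τ ✗.
  V = {[x75], [x76=x77]}: π^{-1}(V) = {x75, x76, x77} ∉ τ ✗.
  V = {[x74], [x75], [x76=x77]}: π^{-1}(V) = {x74, x75, x76, x77} ∈ τ ✓.
Open sets in the quotient: τ_Q = {{}, {[x74]}, {[x74], [x75], [x76=x77]}} (3 elements).


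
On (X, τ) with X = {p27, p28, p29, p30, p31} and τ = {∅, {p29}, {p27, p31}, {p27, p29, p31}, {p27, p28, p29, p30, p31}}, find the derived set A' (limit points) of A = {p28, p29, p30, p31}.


A' = {p27, p28, p30}

For each x ∈ X, list the open sets U ∈ τ with x ∈ U, then check whether U ∩ (A ∖ {x}) ≠ ∅ for every such U.
  x = p27: opens ∋ x are {p27, p31}, {p27, p29, p31}, {p27, p28, p29, p30, p31}; each meets A ∖ {p27}, so x IS a limit point.
  x = p28: opens ∋ x are {p27, p28, p29, p30, p31}; each meets A ∖ {p28}, so x IS a limit point.
  x = p29: open {p29} ∋ x has {p29} ∩ (A ∖ {p29}) = ∅, so x is NOT a limit point.
  x = p30: opens ∋ x are {p27, p28, p29, p30, p31}; each meets A ∖ {p30}, so x IS a limit point.
  x = p31: open {p27, p31} ∋ x has {p27, p31} ∩ (A ∖ {p31}) = ∅, so x is NOT a limit point.
Collecting: A' = {p27, p28, p30}.


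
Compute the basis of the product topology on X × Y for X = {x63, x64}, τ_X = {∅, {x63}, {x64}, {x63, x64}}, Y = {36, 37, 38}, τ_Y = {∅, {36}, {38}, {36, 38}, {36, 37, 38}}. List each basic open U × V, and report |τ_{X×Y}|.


Basis B = {∅ × ∅, {x63} × {36}, {x63} × {38}, {x64} × {36}, {x64} × {38}, {x63} × {36, 38}, {x63, x64} × {36}, {x63, x64} × {38}, {x64} × {36, 38}, {x63} × {36, 37, 38}, {x64} × {36, 37, 38}, {x63, x64} × {36, 38}, {x63, x64} × {36, 37, 38}}; |τ_{X×Y}| = 25.

Enumerate products U × V with U ∈ τ_X, V ∈ τ_Y (deduplicated):
  ∅ × ∅ = {} (∅)
  {x63} × {36} = {(x63,36)}
  {x63} × {38} = {(x63,38)}
  {x64} × {36} = {(x64,36)}
  {x64} × {38} = {(x64,38)}
  {x63} × {36, 38} = {(x63,36), (x63,38)}
  {x63, x64} × {36} = {(x63,36), (x64,36)}
  {x63, x64} × {38} = {(x63,38), (x64,38)}
  {x64} × {36, 38} = {(x64,36), (x64,38)}
  {x63} × {36, 37, 38} = {(x63,36), (x63,37), (x63,38)}
  {x64} × {36, 37, 38} = {(x64,36), (x64,37), (x64,38)}
  {x63, x64} × {36, 38} = {(x63,36), (x63,38), (x64,36), (x64,38)}
  {x63, x64} × {36, 37, 38} = {(x63,36), (x63,37), (x63,38), (x64,36), (x64,37), (x64,38)}
These 13 distinct sets form the basis B.
Close under arbitrary unions to get τ_{X×Y}; counting gives |τ_{X×Y}| = 25.


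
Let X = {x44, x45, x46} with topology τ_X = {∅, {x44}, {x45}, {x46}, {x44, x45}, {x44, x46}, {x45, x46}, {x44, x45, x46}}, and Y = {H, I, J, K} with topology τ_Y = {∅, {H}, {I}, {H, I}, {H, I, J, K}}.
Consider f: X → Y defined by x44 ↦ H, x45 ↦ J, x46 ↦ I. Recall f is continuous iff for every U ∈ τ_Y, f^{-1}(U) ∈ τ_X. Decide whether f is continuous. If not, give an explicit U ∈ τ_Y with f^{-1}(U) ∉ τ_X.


f IS continuous.

Compute f^{-1}(U) for each U ∈ τ_Y:
  U = ∅: f^{-1}(U) = ∅ ∈ τ_X ✓.
  U = {H}: f^{-1}(U) = {x44} ∈ τ_X ✓.
  U = {I}: f^{-1}(U) = {x46} ∈ τ_X ✓.
  U = {H, I}: f^{-1}(U) = {x44, x46} ∈ τ_X ✓.
  U = {H, I, J, K}: f^{-1}(U) = {x44, x45, x46} ∈ τ_X ✓.
Every preimage lies in τ_X, so f IS continuous.


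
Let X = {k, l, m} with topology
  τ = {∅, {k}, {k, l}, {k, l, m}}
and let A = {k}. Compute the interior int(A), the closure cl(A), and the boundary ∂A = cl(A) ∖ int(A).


int(A) = {k}, cl(A) = {k, l, m}, ∂A = {l, m}.

Closed sets in (X, τ) are complements of opens:
  closed(X, τ) = {∅, {m}, {l, m}, {k, l, m}}.
int(A) = ⋃ {U ∈ τ : U ⊆ A}. Opens contained in A: ∅, {k}.
Taking the union of these: int(A) = {k}.
cl(A) = ⋂ {C closed : A ⊆ C}. Closed sets containing A: {k, l, m}.
Intersecting these: cl(A) = {k, l, m}.
∂A = cl(A) ∖ int(A) = {k, l, m} ∖ {k} = {l, m}.


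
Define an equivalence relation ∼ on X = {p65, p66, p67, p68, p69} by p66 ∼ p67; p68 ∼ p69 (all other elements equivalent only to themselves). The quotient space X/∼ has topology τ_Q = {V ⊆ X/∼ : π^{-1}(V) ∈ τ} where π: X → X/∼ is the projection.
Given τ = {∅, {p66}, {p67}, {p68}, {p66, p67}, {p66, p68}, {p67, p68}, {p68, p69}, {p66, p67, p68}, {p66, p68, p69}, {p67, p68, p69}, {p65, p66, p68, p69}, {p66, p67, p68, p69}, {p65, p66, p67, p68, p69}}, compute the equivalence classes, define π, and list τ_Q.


X/∼ = {[p65], [p66=p67], [p68=p69]}; |τ_Q| = 5.

Equivalence classes: [p65], [p66=p67], [p68=p69].
Quotient map π: X → X/∼ sends p65 ↦ [p65], p66 ↦ [p66=p67], p67 ↦ [p66=p67], p68 ↦ [p68=p69], p69 ↦ [p68=p69].
For each subset V ⊆ X/∼, compute π^{-1}(V) ⊆ X and check whether π^{-1}(V) ∈ τ. V is open in τ_Q iff π^{-1}(V) ∈ τ.
  V = {}: π^{-1}(V) = ∅ ∈ τ ✓.
  V = {[p65]}: π^{-1}(V) = {p65} ∉ τ ✗.
  V = {[p66=p67]}: π^{-1}(V) = {p66, p67} ∈ τ ✓.
  V = {[p65], [p66=p67]}: π^{-1}(V) = {p65, p66, p67} ∉ τ ✗.
  V = {[p68=p69]}: π^{-1}(V) = {p68, p69} ∈ τ ✓.
  V = {[p65], [p68=p69]}: π^{-1}(V) = {p65, p68, p69} ∉ τ ✗.
  V = {[p66=p67], [p68=p69]}: π^{-1}(V) = {p66, p67, p68, p69} ∈ τ ✓.
  V = {[p65], [p66=p67], [p68=p69]}: π^{-1}(V) = {p65, p66, p67, p68, p69} ∈ τ ✓.
Open sets in the quotient: τ_Q = {{}, {[p66=p67]}, {[p68=p69]}, {[p66=p67], [p68=p69]}, {[p65], [p66=p67], [p68=p69]}} (5 elements).


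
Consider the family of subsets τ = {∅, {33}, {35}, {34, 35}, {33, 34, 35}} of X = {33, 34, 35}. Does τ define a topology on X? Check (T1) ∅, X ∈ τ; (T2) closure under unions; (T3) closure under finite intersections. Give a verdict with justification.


τ is NOT a topology on X.

Axiom (T1): ∅ ∈ τ? Yes; X ∈ τ? Yes.
Axiom (T2/T3): check pairwise unions and intersections of members of τ.
Counterexample for (T2): {33} ∪ {35} = {33, 35} ∉ τ. Therefore τ is NOT a topology.


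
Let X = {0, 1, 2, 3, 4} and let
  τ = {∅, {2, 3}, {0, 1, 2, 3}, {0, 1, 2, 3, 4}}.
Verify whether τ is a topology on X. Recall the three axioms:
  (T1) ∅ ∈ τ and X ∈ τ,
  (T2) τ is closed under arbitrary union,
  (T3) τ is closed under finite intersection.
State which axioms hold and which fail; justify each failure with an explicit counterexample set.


τ IS a topology on X.

Axiom (T1): ∅ ∈ τ? Yes; X ∈ τ? Yes.
Axiom (T2/T3): check pairwise unions and intersections of members of τ.
All pairwise intersections and unions checked — each lies in τ. Therefore τ satisfies (T1), (T2), (T3): it IS a topology on X.


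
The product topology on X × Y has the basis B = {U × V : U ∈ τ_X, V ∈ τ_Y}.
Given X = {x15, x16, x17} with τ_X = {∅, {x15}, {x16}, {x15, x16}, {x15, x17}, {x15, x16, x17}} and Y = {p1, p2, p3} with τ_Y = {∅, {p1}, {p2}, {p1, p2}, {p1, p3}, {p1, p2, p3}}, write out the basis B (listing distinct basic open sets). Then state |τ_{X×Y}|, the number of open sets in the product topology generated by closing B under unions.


Basis B = {∅ × ∅, {x15} × {p1}, {x15} × {p2}, {x16} × {p1}, {x16} × {p2}, {x15} × {p1, p2}, {x15} × {p1, p3}, {x15, x16} × {p1}, {x15, x17} × {p1}, {x15, x16} × {p2}, {x15, x17} × {p2}, {x16} × {p1, p2}, {x16} × {p1, p3}, {x15} × {p1, p2, p3}, {x15, x16, x17} × {p1}, {x15, x16, x17} × {p2}, {x16} × {p1, p2, p3}, {x15, x16} × {p1, p2}, {x15, x17} × {p1, p2}, {x15, x16} × {p1, p3}, {x15, x17} × {p1, p3}, {x15, x16} × {p1, p2, p3}, {x15, x17} × {p1, p2, p3}, {x15, x16, x17} × {p1, p2}, {x15, x16, x17} × {p1, p3}, {x15, x16, x17} × {p1, p2, p3}}; |τ_{X×Y}| = 108.

Enumerate products U × V with U ∈ τ_X, V ∈ τ_Y (deduplicated):
  ∅ × ∅ = {} (∅)
  {x15} × {p1} = {(x15,p1)}
  {x15} × {p2} = {(x15,p2)}
  {x16} × {p1} = {(x16,p1)}
  {x16} × {p2} = {(x16,p2)}
  {x15} × {p1, p2} = {(x15,p1), (x15,p2)}
  {x15} × {p1, p3} = {(x15,p1), (x15,p3)}
  {x15, x16} × {p1} = {(x15,p1), (x16,p1)}
  {x15, x17} × {p1} = {(x15,p1), (x17,p1)}
  {x15, x16} × {p2} = {(x15,p2), (x16,p2)}
  {x15, x17} × {p2} = {(x15,p2), (x17,p2)}
  {x16} × {p1, p2} = {(x16,p1), (x16,p2)}
  {x16} × {p1, p3} = {(x16,p1), (x16,p3)}
  {x15} × {p1, p2, p3} = {(x15,p1), (x15,p2), (x15,p3)}
  {x15, x16, x17} × {p1} = {(x15,p1), (x16,p1), (x17,p1)}
  {x15, x16, x17} × {p2} = {(x15,p2), (x16,p2), (x17,p2)}
  {x16} × {p1, p2, p3} = {(x16,p1), (x16,p2), (x16,p3)}
  {x15, x16} × {p1, p2} = {(x15,p1), (x15,p2), (x16,p1), (x16,p2)}
  {x15, x17} × {p1, p2} = {(x15,p1), (x15,p2), (x17,p1), (x17,p2)}
  {x15, x16} × {p1, p3} = {(x15,p1), (x15,p3), (x16,p1), (x16,p3)}
  {x15, x17} × {p1, p3} = {(x15,p1), (x15,p3), (x17,p1), (x17,p3)}
  {x15, x16} × {p1, p2, p3} = {(x15,p1), (x15,p2), (x15,p3), (x16,p1), (x16,p2), (x16,p3)}
  {x15, x17} × {p1, p2, p3} = {(x15,p1), (x15,p2), (x15,p3), (x17,p1), (x17,p2), (x17,p3)}
  {x15, x16, x17} × {p1, p2} = {(x15,p1), (x15,p2), (x16,p1), (x16,p2), (x17,p1), (x17,p2)}
  {x15, x16, x17} × {p1, p3} = {(x15,p1), (x15,p3), (x16,p1), (x16,p3), (x17,p1), (x17,p3)}
  {x15, x16, x17} × {p1, p2, p3} = {(x15,p1), (x15,p2), (x15,p3), (x16,p1), (x16,p2), (x16,p3), (x17,p1), (x17,p2), (x17,p3)}
These 26 distinct sets form the basis B.
Close under arbitrary unions to get τ_{X×Y}; counting gives |τ_{X×Y}| = 108.


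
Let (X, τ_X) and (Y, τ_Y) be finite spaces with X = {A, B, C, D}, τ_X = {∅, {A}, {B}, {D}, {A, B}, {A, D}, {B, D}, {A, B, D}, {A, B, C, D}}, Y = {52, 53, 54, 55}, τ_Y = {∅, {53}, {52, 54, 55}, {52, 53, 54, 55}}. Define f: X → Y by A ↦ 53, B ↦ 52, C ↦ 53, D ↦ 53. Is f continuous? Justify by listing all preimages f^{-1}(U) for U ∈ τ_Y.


f is NOT continuous.

Compute f^{-1}(U) for each U ∈ τ_Y:
  U = ∅: f^{-1}(U) = ∅ ∈ τ_X ✓.
  U = {53}: f^{-1}(U) = {A, C, D} ∉ τ_X ✗.
  U = {52, 54, 55}: f^{-1}(U) = {B} ∈ τ_X ✓.
  U = {52, 53, 54, 55}: f^{-1}(U) = {A, B, C, D} ∈ τ_X ✓.
Found U = {53} with f^{-1}(U) = {A, C, D} not in τ_X. Therefore f is NOT continuous.


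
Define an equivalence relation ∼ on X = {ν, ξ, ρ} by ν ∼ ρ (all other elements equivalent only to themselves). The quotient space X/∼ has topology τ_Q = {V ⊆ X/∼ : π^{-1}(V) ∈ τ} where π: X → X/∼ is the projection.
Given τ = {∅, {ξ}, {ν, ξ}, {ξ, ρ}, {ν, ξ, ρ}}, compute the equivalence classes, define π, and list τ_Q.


X/∼ = {[ν=ρ], [ξ]}; |τ_Q| = 3.

Equivalence classes: [ν=ρ], [ξ].
Quotient map π: X → X/∼ sends ν ↦ [ν=ρ], ξ ↦ [ξ], ρ ↦ [ν=ρ].
For each subset V ⊆ X/∼, compute π^{-1}(V) ⊆ X and check whether π^{-1}(V) ∈ τ. V is open in τ_Q iff π^{-1}(V) ∈ τ.
  V = {}: π^{-1}(V) = ∅ ∈ τ ✓.
  V = {[ν=ρ]}: π^{-1}(V) = {ν, ρ} ∉ τ ✗.
  V = {[ξ]}: π^{-1}(V) = {ξ} ∈ τ ✓.
  V = {[ν=ρ], [ξ]}: π^{-1}(V) = {ν, ξ, ρ} ∈ τ ✓.
Open sets in the quotient: τ_Q = {{}, {[ξ]}, {[ν=ρ], [ξ]}} (3 elements).


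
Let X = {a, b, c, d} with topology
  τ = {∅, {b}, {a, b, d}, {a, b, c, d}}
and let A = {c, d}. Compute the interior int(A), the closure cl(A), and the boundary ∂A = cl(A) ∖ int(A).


int(A) = ∅, cl(A) = {a, c, d}, ∂A = {a, c, d}.

Closed sets in (X, τ) are complements of opens:
  closed(X, τ) = {∅, {c}, {a, c, d}, {a, b, c, d}}.
int(A) = ⋃ {U ∈ τ : U ⊆ A}. Opens contained in A: ∅.
Taking the union of these: int(A) = ∅.
cl(A) = ⋂ {C closed : A ⊆ C}. Closed sets containing A: {a, c, d}, {a, b, c, d}.
Intersecting these: cl(A) = {a, c, d}.
∂A = cl(A) ∖ int(A) = {a, c, d} ∖ ∅ = {a, c, d}.


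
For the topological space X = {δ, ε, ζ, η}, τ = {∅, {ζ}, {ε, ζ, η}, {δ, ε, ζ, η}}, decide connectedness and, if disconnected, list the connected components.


(X, τ) is connected.

Find clopen sets (U ∈ τ with X ∖ U ∈ τ):
  U = ∅, X ∖ U = {δ, ε, ζ, η} — both open, so U is clopen.
  U = {δ, ε, ζ, η}, X ∖ U = ∅ — both open, so U is clopen.
Only trivial clopens (∅ and X) exist, so (X, τ) is connected.
Compute connected components by grouping points that agree on all clopens:
  component: {δ, ε, ζ, η}


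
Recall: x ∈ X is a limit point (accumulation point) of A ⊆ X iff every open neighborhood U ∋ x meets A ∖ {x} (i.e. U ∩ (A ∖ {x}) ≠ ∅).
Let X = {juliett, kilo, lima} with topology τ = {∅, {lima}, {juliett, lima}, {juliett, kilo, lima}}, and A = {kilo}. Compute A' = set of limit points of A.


A' = ∅

For each x ∈ X, list the open sets U ∈ τ with x ∈ U, then check whether U ∩ (A ∖ {x}) ≠ ∅ for every such U.
  x = juliett: open {juliett, lima} ∋ x has {juliett, lima} ∩ (A ∖ {juliett}) = ∅, so x is NOT a limit point.
  x = kilo: open {juliett, kilo, lima} ∋ x has {juliett, kilo, lima} ∩ (A ∖ {kilo}) = ∅, so x is NOT a limit point.
  x = lima: open {lima} ∋ x has {lima} ∩ (A ∖ {lima}) = ∅, so x is NOT a limit point.
Collecting: A' = ∅.


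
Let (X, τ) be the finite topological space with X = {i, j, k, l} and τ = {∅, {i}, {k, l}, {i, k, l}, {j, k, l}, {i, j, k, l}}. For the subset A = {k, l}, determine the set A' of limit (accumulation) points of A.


A' = {j, k, l}

For each x ∈ X, list the open sets U ∈ τ with x ∈ U, then check whether U ∩ (A ∖ {x}) ≠ ∅ for every such U.
  x = i: open {i} ∋ x has {i} ∩ (A ∖ {i}) = ∅, so x is NOT a limit point.
  x = j: opens ∋ x are {j, k, l}, {i, j, k, l}; each meets A ∖ {j}, so x IS a limit point.
  x = k: opens ∋ x are {k, l}, {i, k, l}, {j, k, l}, {i, j, k, l}; each meets A ∖ {k}, so x IS a limit point.
  x = l: opens ∋ x are {k, l}, {i, k, l}, {j, k, l}, {i, j, k, l}; each meets A ∖ {l}, so x IS a limit point.
Collecting: A' = {j, k, l}.


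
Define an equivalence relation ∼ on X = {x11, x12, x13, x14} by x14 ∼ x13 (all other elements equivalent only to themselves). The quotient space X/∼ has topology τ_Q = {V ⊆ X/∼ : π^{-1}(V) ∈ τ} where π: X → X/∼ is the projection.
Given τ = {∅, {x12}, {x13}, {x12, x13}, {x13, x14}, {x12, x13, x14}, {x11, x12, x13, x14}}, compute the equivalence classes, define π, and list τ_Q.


X/∼ = {[x11], [x12], [x13=x14]}; |τ_Q| = 5.

Equivalence classes: [x11], [x12], [x13=x14].
Quotient map π: X → X/∼ sends x11 ↦ [x11], x12 ↦ [x12], x13 ↦ [x13=x14], x14 ↦ [x13=x14].
For each subset V ⊆ X/∼, compute π^{-1}(V) ⊆ X and check whether π^{-1}(V) ∈ τ. V is open in τ_Q iff π^{-1}(V) ∈ τ.
  V = {}: π^{-1}(V) = ∅ ∈ τ ✓.
  V = {[x11]}: π^{-1}(V) = {x11} ∉ τ ✗.
  V = {[x12]}: π^{-1}(V) = {x12} ∈ τ ✓.
  V = {[x11], [x12]}: π^{-1}(V) = {x11, x12} ∉ τ ✗.
  V = {[x13=x14]}: π^{-1}(V) = {x13, x14} ∈ τ ✓.
  V = {[x11], [x13=x14]}: π^{-1}(V) = {x11, x13, x14} ∉ τ ✗.
  V = {[x12], [x13=x14]}: π^{-1}(V) = {x12, x13, x14} ∈ τ ✓.
  V = {[x11], [x12], [x13=x14]}: π^{-1}(V) = {x11, x12, x13, x14} ∈ τ ✓.
Open sets in the quotient: τ_Q = {{}, {[x12]}, {[x13=x14]}, {[x12], [x13=x14]}, {[x11], [x12], [x13=x14]}} (5 elements).


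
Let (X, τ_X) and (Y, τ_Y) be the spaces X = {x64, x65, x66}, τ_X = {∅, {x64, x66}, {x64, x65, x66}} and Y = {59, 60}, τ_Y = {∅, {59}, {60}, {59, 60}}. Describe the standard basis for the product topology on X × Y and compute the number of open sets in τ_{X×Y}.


Basis B = {∅ × ∅, {x64, x66} × {59}, {x64, x66} × {60}, {x64, x65, x66} × {59}, {x64, x65, x66} × {60}, {x64, x66} × {59, 60}, {x64, x65, x66} × {59, 60}}; |τ_{X×Y}| = 9.

Enumerate products U × V with U ∈ τ_X, V ∈ τ_Y (deduplicated):
  ∅ × ∅ = {} (∅)
  {x64, x66} × {59} = {(x64,59), (x66,59)}
  {x64, x66} × {60} = {(x64,60), (x66,60)}
  {x64, x65, x66} × {59} = {(x64,59), (x65,59), (x66,59)}
  {x64, x65, x66} × {60} = {(x64,60), (x65,60), (x66,60)}
  {x64, x66} × {59, 60} = {(x64,59), (x64,60), (x66,59), (x66,60)}
  {x64, x65, x66} × {59, 60} = {(x64,59), (x64,60), (x65,59), (x65,60), (x66,59), (x66,60)}
These 7 distinct sets form the basis B.
Close under arbitrary unions to get τ_{X×Y}; counting gives |τ_{X×Y}| = 9.


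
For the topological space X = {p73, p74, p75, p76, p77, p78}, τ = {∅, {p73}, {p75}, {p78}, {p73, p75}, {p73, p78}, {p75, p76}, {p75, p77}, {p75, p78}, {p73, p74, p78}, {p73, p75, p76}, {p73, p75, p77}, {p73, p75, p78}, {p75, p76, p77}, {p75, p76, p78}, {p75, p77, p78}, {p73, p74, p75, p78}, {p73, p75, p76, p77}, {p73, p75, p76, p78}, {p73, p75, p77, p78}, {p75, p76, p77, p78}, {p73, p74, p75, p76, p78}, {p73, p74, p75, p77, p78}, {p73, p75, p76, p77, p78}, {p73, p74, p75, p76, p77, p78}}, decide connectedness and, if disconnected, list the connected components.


(X, τ) is disconnected; components = [{p73, p74, p78}, {p75, p76, p77}].

Find clopen sets (U ∈ τ with X ∖ U ∈ τ):
  U = ∅, X ∖ U = {p73, p74, p75, p76, p77, p78} — both open, so U is clopen.
  U = {p73, p74, p78}, X ∖ U = {p75, p76, p77} — both open, so U is clopen.
  U = {p75, p76, p77}, X ∖ U = {p73, p74, p78} — both open, so U is clopen.
  U = {p73, p74, p75, p76, p77, p78}, X ∖ U = ∅ — both open, so U is clopen.
Nontrivial clopen(s) exist: e.g. {p73, p74, p78}. So (X, τ) is disconnected.
Compute connected components by grouping points that agree on all clopens:
  component: {p73, p74, p78}
  component: {p75, p76, p77}


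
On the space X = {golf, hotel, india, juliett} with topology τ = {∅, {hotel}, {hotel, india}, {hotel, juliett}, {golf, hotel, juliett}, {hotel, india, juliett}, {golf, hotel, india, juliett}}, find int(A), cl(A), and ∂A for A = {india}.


int(A) = ∅, cl(A) = {india}, ∂A = {india}.

Closed sets in (X, τ) are complements of opens:
  closed(X, τ) = {∅, {golf}, {india}, {golf, india}, {golf, juliett}, {golf, india, juliett}, {golf, hotel, india, juliett}}.
int(A) = ⋃ {U ∈ τ : U ⊆ A}. Opens contained in A: ∅.
Taking the union of these: int(A) = ∅.
cl(A) = ⋂ {C closed : A ⊆ C}. Closed sets containing A: {india}, {golf, india}, {golf, india, juliett}, {golf, hotel, india, juliett}.
Intersecting these: cl(A) = {india}.
∂A = cl(A) ∖ int(A) = {india} ∖ ∅ = {india}.


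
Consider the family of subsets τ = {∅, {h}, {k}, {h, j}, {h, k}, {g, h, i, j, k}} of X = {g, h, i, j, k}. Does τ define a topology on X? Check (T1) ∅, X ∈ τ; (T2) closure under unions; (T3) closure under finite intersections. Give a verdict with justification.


τ is NOT a topology on X.

Axiom (T1): ∅ ∈ τ? Yes; X ∈ τ? Yes.
Axiom (T2/T3): check pairwise unions and intersections of members of τ.
Counterexample for (T2): {k} ∪ {h, j} = {h, j, k} ∉ τ. Therefore τ is NOT a topology.


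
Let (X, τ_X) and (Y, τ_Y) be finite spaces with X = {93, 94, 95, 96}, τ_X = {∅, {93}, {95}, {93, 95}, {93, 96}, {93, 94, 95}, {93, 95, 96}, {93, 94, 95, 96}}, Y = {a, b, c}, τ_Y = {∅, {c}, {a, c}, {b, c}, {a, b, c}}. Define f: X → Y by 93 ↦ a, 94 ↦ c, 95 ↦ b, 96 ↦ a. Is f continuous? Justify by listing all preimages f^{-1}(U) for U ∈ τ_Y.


f is NOT continuous.

Compute f^{-1}(U) for each U ∈ τ_Y:
  U = ∅: f^{-1}(U) = ∅ ∈ τ_X ✓.
  U = {c}: f^{-1}(U) = {94} ∉ τ_X ✗.
  U = {a, c}: f^{-1}(U) = {93, 94, 96} ∉ τ_X ✗.
  U = {b, c}: f^{-1}(U) = {94, 95} ∉ τ_X ✗.
  U = {a, b, c}: f^{-1}(U) = {93, 94, 95, 96} ∈ τ_X ✓.
Found U = {c} with f^{-1}(U) = {94} not in τ_X. Therefore f is NOT continuous.


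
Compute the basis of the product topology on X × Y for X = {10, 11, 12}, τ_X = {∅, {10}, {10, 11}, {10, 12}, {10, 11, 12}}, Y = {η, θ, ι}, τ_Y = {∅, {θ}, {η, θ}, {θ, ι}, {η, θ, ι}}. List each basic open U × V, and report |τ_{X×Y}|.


Basis B = {∅ × ∅, {10} × {θ}, {10} × {η, θ}, {10} × {θ, ι}, {10, 11} × {θ}, {10, 12} × {θ}, {10} × {η, θ, ι}, {10, 11, 12} × {θ}, {10, 11} × {η, θ}, {10, 12} × {η, θ}, {10, 11} × {θ, ι}, {10, 12} × {θ, ι}, {10, 11} × {η, θ, ι}, {10, 12} × {η, θ, ι}, {10, 11, 12} × {η, θ}, {10, 11, 12} × {θ, ι}, {10, 11, 12} × {η, θ, ι}}; |τ_{X×Y}| = 48.

Enumerate products U × V with U ∈ τ_X, V ∈ τ_Y (deduplicated):
  ∅ × ∅ = {} (∅)
  {10} × {θ} = {(10,θ)}
  {10} × {η, θ} = {(10,η), (10,θ)}
  {10} × {θ, ι} = {(10,θ), (10,ι)}
  {10, 11} × {θ} = {(10,θ), (11,θ)}
  {10, 12} × {θ} = {(10,θ), (12,θ)}
  {10} × {η, θ, ι} = {(10,η), (10,θ), (10,ι)}
  {10, 11, 12} × {θ} = {(10,θ), (11,θ), (12,θ)}
  {10, 11} × {η, θ} = {(10,η), (10,θ), (11,η), (11,θ)}
  {10, 12} × {η, θ} = {(10,η), (10,θ), (12,η), (12,θ)}
  {10, 11} × {θ, ι} = {(10,θ), (10,ι), (11,θ), (11,ι)}
  {10, 12} × {θ, ι} = {(10,θ), (10,ι), (12,θ), (12,ι)}
  {10, 11} × {η, θ, ι} = {(10,η), (10,θ), (10,ι), (11,η), (11,θ), (11,ι)}
  {10, 12} × {η, θ, ι} = {(10,η), (10,θ), (10,ι), (12,η), (12,θ), (12,ι)}
  {10, 11, 12} × {η, θ} = {(10,η), (10,θ), (11,η), (11,θ), (12,η), (12,θ)}
  {10, 11, 12} × {θ, ι} = {(10,θ), (10,ι), (11,θ), (11,ι), (12,θ), (12,ι)}
  {10, 11, 12} × {η, θ, ι} = {(10,η), (10,θ), (10,ι), (11,η), (11,θ), (11,ι), (12,η), (12,θ), (12,ι)}
These 17 distinct sets form the basis B.
Close under arbitrary unions to get τ_{X×Y}; counting gives |τ_{X×Y}| = 48.


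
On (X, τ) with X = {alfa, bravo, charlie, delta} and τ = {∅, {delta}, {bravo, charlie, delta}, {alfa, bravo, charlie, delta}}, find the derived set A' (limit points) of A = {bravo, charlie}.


A' = {alfa, bravo, charlie}

For each x ∈ X, list the open sets U ∈ τ with x ∈ U, then check whether U ∩ (A ∖ {x}) ≠ ∅ for every such U.
  x = alfa: opens ∋ x are {alfa, bravo, charlie, delta}; each meets A ∖ {alfa}, so x IS a limit point.
  x = bravo: opens ∋ x are {bravo, charlie, delta}, {alfa, bravo, charlie, delta}; each meets A ∖ {bravo}, so x IS a limit point.
  x = charlie: opens ∋ x are {bravo, charlie, delta}, {alfa, bravo, charlie, delta}; each meets A ∖ {charlie}, so x IS a limit point.
  x = delta: open {delta} ∋ x has {delta} ∩ (A ∖ {delta}) = ∅, so x is NOT a limit point.
Collecting: A' = {alfa, bravo, charlie}.


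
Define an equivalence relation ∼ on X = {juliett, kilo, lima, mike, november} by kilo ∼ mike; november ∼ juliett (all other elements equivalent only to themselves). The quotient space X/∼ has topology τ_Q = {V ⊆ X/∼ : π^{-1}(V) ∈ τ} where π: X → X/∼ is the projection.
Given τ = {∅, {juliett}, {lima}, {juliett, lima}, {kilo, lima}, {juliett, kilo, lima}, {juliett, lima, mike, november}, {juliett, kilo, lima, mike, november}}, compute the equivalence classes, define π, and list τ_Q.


X/∼ = {[juliett=november], [kilo=mike], [lima]}; |τ_Q| = 3.

Equivalence classes: [juliett=november], [kilo=mike], [lima].
Quotient map π: X → X/∼ sends juliett ↦ [juliett=november], kilo ↦ [kilo=mike], lima ↦ [lima], mike ↦ [kilo=mike], november ↦ [juliett=november].
For each subset V ⊆ X/∼, compute π^{-1}(V) ⊆ X and check whether π^{-1}(V) ∈ τ. V is open in τ_Q iff π^{-1}(V) ∈ τ.
  V = {}: π^{-1}(V) = ∅ ∈ τ ✓.
  V = {[juliett=november]}: π^{-1}(V) = {juliett, november} ∉ τ ✗.
  V = {[kilo=mike]}: π^{-1}(V) = {kilo, mike} ∉ τ ✗.
  V = {[juliett=november], [kilo=mike]}: π^{-1}(V) = {juliett, kilo, mike, november} ∉ τ ✗.
  V = {[lima]}: π^{-1}(V) = {lima} ∈ τ ✓.
  V = {[juliett=november], [lima]}: π^{-1}(V) = {juliett, lima, november} ∉ τ ✗.
  V = {[kilo=mike], [lima]}: π^{-1}(V) = {kilo, lima, mike} ∉ τ ✗.
  V = {[juliett=november], [kilo=mike], [lima]}: π^{-1}(V) = {juliett, kilo, lima, mike, november} ∈ τ ✓.
Open sets in the quotient: τ_Q = {{}, {[lima]}, {[juliett=november], [kilo=mike], [lima]}} (3 elements).


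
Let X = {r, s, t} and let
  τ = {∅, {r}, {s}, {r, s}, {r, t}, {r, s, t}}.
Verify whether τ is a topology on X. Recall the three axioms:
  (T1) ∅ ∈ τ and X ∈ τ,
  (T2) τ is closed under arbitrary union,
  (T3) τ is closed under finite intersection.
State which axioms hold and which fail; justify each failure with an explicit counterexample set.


τ IS a topology on X.

Axiom (T1): ∅ ∈ τ? Yes; X ∈ τ? Yes.
Axiom (T2/T3): check pairwise unions and intersections of members of τ.
All pairwise intersections and unions checked — each lies in τ. Therefore τ satisfies (T1), (T2), (T3): it IS a topology on X.


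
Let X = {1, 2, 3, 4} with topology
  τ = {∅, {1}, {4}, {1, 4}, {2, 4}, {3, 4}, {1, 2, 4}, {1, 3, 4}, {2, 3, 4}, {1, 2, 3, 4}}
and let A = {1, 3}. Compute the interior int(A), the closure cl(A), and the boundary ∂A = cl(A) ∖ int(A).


int(A) = {1}, cl(A) = {1, 3}, ∂A = {3}.

Closed sets in (X, τ) are complements of opens:
  closed(X, τ) = {∅, {1}, {2}, {3}, {1, 2}, {1, 3}, {2, 3}, {1, 2, 3}, {2, 3, 4}, {1, 2, 3, 4}}.
int(A) = ⋃ {U ∈ τ : U ⊆ A}. Opens contained in A: ∅, {1}.
Taking the union of these: int(A) = {1}.
cl(A) = ⋂ {C closed : A ⊆ C}. Closed sets containing A: {1, 3}, {1, 2, 3}, {1, 2, 3, 4}.
Intersecting these: cl(A) = {1, 3}.
∂A = cl(A) ∖ int(A) = {1, 3} ∖ {1} = {3}.


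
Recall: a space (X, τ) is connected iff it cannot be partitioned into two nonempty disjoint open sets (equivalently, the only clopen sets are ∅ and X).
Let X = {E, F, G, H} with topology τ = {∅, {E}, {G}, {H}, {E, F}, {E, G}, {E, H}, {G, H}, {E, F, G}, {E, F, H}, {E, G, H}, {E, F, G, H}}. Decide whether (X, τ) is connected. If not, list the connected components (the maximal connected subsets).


(X, τ) is disconnected; components = [{G}, {H}, {E, F}].

Find clopen sets (U ∈ τ with X ∖ U ∈ τ):
  U = ∅, X ∖ U = {E, F, G, H} — both open, so U is clopen.
  U = {G}, X ∖ U = {E, F, H} — both open, so U is clopen.
  U = {H}, X ∖ U = {E, F, G} — both open, so U is clopen.
  U = {E, F}, X ∖ U = {G, H} — both open, so U is clopen.
  U = {G, H}, X ∖ U = {E, F} — both open, so U is clopen.
  U = {E, F, G}, X ∖ U = {H} — both open, so U is clopen.
  U = {E, F, H}, X ∖ U = {G} — both open, so U is clopen.
  U = {E, F, G, H}, X ∖ U = ∅ — both open, so U is clopen.
Nontrivial clopen(s) exist: e.g. {E, F}. So (X, τ) is disconnected.
Compute connected components by grouping points that agree on all clopens:
  component: {G}
  component: {H}
  component: {E, F}


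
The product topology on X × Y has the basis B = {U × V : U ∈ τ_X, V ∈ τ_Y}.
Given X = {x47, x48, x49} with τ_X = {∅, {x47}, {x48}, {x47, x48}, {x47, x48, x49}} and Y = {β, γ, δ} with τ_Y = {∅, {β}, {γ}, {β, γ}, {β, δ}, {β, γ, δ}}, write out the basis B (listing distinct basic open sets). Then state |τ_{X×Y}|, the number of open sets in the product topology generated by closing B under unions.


Basis B = {∅ × ∅, {x47} × {β}, {x47} × {γ}, {x48} × {β}, {x48} × {γ}, {x47} × {β, γ}, {x47} × {β, δ}, {x47, x48} × {β}, {x47, x48} × {γ}, {x48} × {β, γ}, {x48} × {β, δ}, {x47} × {β, γ, δ}, {x47, x48, x49} × {β}, {x47, x48, x49} × {γ}, {x48} × {β, γ, δ}, {x47, x48} × {β, γ}, {x47, x48} × {β, δ}, {x47, x48} × {β, γ, δ}, {x47, x48, x49} × {β, γ}, {x47, x48, x49} × {β, δ}, {x47, x48, x49} × {β, γ, δ}}; |τ_{X×Y}| = 70.

Enumerate products U × V with U ∈ τ_X, V ∈ τ_Y (deduplicated):
  ∅ × ∅ = {} (∅)
  {x47} × {β} = {(x47,β)}
  {x47} × {γ} = {(x47,γ)}
  {x48} × {β} = {(x48,β)}
  {x48} × {γ} = {(x48,γ)}
  {x47} × {β, γ} = {(x47,β), (x47,γ)}
  {x47} × {β, δ} = {(x47,β), (x47,δ)}
  {x47, x48} × {β} = {(x47,β), (x48,β)}
  {x47, x48} × {γ} = {(x47,γ), (x48,γ)}
  {x48} × {β, γ} = {(x48,β), (x48,γ)}
  {x48} × {β, δ} = {(x48,β), (x48,δ)}
  {x47} × {β, γ, δ} = {(x47,β), (x47,γ), (x47,δ)}
  {x47, x48, x49} × {β} = {(x47,β), (x48,β), (x49,β)}
  {x47, x48, x49} × {γ} = {(x47,γ), (x48,γ), (x49,γ)}
  {x48} × {β, γ, δ} = {(x48,β), (x48,γ), (x48,δ)}
  {x47, x48} × {β, γ} = {(x47,β), (x47,γ), (x48,β), (x48,γ)}
  {x47, x48} × {β, δ} = {(x47,β), (x47,δ), (x48,β), (x48,δ)}
  {x47, x48} × {β, γ, δ} = {(x47,β), (x47,γ), (x47,δ), (x48,β), (x48,γ), (x48,δ)}
  {x47, x48, x49} × {β, γ} = {(x47,β), (x47,γ), (x48,β), (x48,γ), (x49,β), (x49,γ)}
  {x47, x48, x49} × {β, δ} = {(x47,β), (x47,δ), (x48,β), (x48,δ), (x49,β), (x49,δ)}
  {x47, x48, x49} × {β, γ, δ} = {(x47,β), (x47,γ), (x47,δ), (x48,β), (x48,γ), (x48,δ), (x49,β), (x49,γ), (x49,δ)}
These 21 distinct sets form the basis B.
Close under arbitrary unions to get τ_{X×Y}; counting gives |τ_{X×Y}| = 70.


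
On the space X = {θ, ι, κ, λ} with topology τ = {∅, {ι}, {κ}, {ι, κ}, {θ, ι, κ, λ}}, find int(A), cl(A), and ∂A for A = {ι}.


int(A) = {ι}, cl(A) = {θ, ι, λ}, ∂A = {θ, λ}.

Closed sets in (X, τ) are complements of opens:
  closed(X, τ) = {∅, {θ, λ}, {θ, ι, λ}, {θ, κ, λ}, {θ, ι, κ, λ}}.
int(A) = ⋃ {U ∈ τ : U ⊆ A}. Opens contained in A: ∅, {ι}.
Taking the union of these: int(A) = {ι}.
cl(A) = ⋂ {C closed : A ⊆ C}. Closed sets containing A: {θ, ι, λ}, {θ, ι, κ, λ}.
Intersecting these: cl(A) = {θ, ι, λ}.
∂A = cl(A) ∖ int(A) = {θ, ι, λ} ∖ {ι} = {θ, λ}.


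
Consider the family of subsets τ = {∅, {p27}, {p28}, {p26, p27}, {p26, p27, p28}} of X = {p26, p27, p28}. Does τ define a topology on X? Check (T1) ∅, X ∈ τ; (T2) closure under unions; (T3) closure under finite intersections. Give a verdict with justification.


τ is NOT a topology on X.

Axiom (T1): ∅ ∈ τ? Yes; X ∈ τ? Yes.
Axiom (T2/T3): check pairwise unions and intersections of members of τ.
Counterexample for (T2): {p27} ∪ {p28} = {p27, p28} ∉ τ. Therefore τ is NOT a topology.


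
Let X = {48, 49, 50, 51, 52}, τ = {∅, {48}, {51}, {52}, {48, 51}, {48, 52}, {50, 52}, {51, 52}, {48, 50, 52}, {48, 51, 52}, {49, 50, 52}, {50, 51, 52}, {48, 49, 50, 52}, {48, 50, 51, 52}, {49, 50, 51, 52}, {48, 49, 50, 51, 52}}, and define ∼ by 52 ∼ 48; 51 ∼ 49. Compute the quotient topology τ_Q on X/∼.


X/∼ = {[48=52], [49=51], [50]}; |τ_Q| = 4.

Equivalence classes: [48=52], [49=51], [50].
Quotient map π: X → X/∼ sends 48 ↦ [48=52], 49 ↦ [49=51], 50 ↦ [50], 51 ↦ [49=51], 52 ↦ [48=52].
For each subset V ⊆ X/∼, compute π^{-1}(V) ⊆ X and check whether π^{-1}(V) ∈ τ. V is open in τ_Q iff π^{-1}(V) ∈ τ.
  V = {}: π^{-1}(V) = ∅ ∈ τ ✓.
  V = {[48=52]}: π^{-1}(V) = {48, 52} ∈ τ ✓.
  V = {[49=51]}: π^{-1}(V) = {49, 51} ∉ τ ✗.
  V = {[48=52], [49=51]}: π^{-1}(V) = {48, 49, 51, 52} ∉ τ ✗.
  V = {[50]}: π^{-1}(V) = {50} ∉ τ ✗.
  V = {[48=52], [50]}: π^{-1}(V) = {48, 50, 52} ∈ τ ✓.
  V = {[49=51], [50]}: π^{-1}(V) = {49, 50, 51} ∉ τ ✗.
  V = {[48=52], [49=51], [50]}: π^{-1}(V) = {48, 49, 50, 51, 52} ∈ τ ✓.
Open sets in the quotient: τ_Q = {{}, {[48=52]}, {[48=52], [50]}, {[48=52], [49=51], [50]}} (4 elements).


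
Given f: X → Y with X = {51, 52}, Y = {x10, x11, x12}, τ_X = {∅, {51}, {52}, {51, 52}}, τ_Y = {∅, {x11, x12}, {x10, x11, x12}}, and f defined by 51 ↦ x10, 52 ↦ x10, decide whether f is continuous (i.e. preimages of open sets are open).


f IS continuous.

Compute f^{-1}(U) for each U ∈ τ_Y:
  U = ∅: f^{-1}(U) = ∅ ∈ τ_X ✓.
  U = {x11, x12}: f^{-1}(U) = ∅ ∈ τ_X ✓.
  U = {x10, x11, x12}: f^{-1}(U) = {51, 52} ∈ τ_X ✓.
Every preimage lies in τ_X, so f IS continuous.


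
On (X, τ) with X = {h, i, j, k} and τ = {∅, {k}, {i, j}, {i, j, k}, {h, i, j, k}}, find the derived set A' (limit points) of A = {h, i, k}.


A' = {h, j}

For each x ∈ X, list the open sets U ∈ τ with x ∈ U, then check whether U ∩ (A ∖ {x}) ≠ ∅ for every such U.
  x = h: opens ∋ x are {h, i, j, k}; each meets A ∖ {h}, so x IS a limit point.
  x = i: open {i, j} ∋ x has {i, j} ∩ (A ∖ {i}) = ∅, so x is NOT a limit point.
  x = j: opens ∋ x are {i, j}, {i, j, k}, {h, i, j, k}; each meets A ∖ {j}, so x IS a limit point.
  x = k: open {k} ∋ x has {k} ∩ (A ∖ {k}) = ∅, so x is NOT a limit point.
Collecting: A' = {h, j}.
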